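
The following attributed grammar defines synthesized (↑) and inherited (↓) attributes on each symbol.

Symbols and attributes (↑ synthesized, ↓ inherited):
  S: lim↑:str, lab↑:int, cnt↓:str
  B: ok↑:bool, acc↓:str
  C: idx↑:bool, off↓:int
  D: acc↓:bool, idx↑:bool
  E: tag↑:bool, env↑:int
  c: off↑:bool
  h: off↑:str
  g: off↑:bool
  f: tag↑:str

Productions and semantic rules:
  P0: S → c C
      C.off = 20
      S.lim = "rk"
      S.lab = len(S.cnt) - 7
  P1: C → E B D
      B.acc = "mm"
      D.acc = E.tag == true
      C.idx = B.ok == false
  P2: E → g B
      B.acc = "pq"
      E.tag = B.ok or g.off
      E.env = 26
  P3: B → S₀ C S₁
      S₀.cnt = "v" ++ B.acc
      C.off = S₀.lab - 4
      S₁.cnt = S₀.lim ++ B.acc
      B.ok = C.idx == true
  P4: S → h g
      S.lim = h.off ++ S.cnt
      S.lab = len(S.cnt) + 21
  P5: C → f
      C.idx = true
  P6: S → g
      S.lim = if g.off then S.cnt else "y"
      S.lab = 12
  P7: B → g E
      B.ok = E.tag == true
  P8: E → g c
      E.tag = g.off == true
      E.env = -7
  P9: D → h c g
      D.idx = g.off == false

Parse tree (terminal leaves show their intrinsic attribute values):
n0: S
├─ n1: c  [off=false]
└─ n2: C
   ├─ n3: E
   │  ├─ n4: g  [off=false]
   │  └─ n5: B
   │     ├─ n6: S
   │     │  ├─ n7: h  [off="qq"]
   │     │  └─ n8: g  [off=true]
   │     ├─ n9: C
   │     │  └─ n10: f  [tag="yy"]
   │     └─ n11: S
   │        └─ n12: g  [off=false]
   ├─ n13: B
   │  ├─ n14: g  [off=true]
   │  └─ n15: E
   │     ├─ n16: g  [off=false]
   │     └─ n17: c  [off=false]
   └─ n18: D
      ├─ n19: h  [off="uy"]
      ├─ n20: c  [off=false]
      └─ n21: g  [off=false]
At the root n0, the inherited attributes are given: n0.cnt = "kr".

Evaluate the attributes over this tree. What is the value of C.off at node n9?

1. n0.cnt = "kr"  [given at root]
2. n1.off = false  [terminal]
3. n2.off = 20  [20]
4. n4.off = false  [terminal]
5. n5.acc = "pq"  ["pq"]
6. n6.cnt = "vpq"  ["v" ++ B.acc]
7. n7.off = "qq"  [terminal]
8. n8.off = true  [terminal]
9. n6.lim = "qqvpq"  [h.off ++ S.cnt]
10. n6.lab = 24  [len(S.cnt) + 21]
11. n9.off = 20  [S₀.lab - 4]
12. n10.tag = "yy"  [terminal]
13. n9.idx = true  [true]
14. n11.cnt = "qqvpqpq"  [S₀.lim ++ B.acc]
15. n12.off = false  [terminal]
16. n11.lim = "y"  [if g.off then S.cnt else "y"]
17. n11.lab = 12  [12]
18. n5.ok = true  [C.idx == true]
19. n3.tag = true  [B.ok or g.off]
20. n3.env = 26  [26]
21. n13.acc = "mm"  ["mm"]
22. n14.off = true  [terminal]
23. n16.off = false  [terminal]
24. n17.off = false  [terminal]
25. n15.tag = false  [g.off == true]
26. n15.env = -7  [-7]
27. n13.ok = false  [E.tag == true]
28. n18.acc = true  [E.tag == true]
29. n19.off = "uy"  [terminal]
30. n20.off = false  [terminal]
31. n21.off = false  [terminal]
32. n18.idx = true  [g.off == false]
33. n2.idx = true  [B.ok == false]
34. n0.lim = "rk"  ["rk"]
35. n0.lab = -5  [len(S.cnt) - 7]

20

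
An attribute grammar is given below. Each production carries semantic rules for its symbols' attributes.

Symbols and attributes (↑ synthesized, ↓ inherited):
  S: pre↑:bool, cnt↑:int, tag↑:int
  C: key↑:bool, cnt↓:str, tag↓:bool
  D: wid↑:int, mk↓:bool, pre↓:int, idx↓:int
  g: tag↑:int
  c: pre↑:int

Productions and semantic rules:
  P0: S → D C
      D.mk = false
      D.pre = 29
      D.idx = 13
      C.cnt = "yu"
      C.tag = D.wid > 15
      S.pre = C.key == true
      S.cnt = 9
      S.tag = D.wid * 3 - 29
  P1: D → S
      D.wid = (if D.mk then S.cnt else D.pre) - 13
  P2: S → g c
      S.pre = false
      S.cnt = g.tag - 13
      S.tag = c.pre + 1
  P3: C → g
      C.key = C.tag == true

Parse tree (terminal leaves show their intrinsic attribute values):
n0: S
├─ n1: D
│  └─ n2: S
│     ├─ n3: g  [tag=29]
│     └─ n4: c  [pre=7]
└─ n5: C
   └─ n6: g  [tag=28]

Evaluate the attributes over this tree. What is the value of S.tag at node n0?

1. n1.mk = false  [false]
2. n1.pre = 29  [29]
3. n1.idx = 13  [13]
4. n3.tag = 29  [terminal]
5. n4.pre = 7  [terminal]
6. n2.pre = false  [false]
7. n2.cnt = 16  [g.tag - 13]
8. n2.tag = 8  [c.pre + 1]
9. n1.wid = 16  [(if D.mk then S.cnt else D.pre) - 13]
10. n5.cnt = "yu"  ["yu"]
11. n5.tag = true  [D.wid > 15]
12. n6.tag = 28  [terminal]
13. n5.key = true  [C.tag == true]
14. n0.pre = true  [C.key == true]
15. n0.cnt = 9  [9]
16. n0.tag = 19  [D.wid * 3 - 29]

19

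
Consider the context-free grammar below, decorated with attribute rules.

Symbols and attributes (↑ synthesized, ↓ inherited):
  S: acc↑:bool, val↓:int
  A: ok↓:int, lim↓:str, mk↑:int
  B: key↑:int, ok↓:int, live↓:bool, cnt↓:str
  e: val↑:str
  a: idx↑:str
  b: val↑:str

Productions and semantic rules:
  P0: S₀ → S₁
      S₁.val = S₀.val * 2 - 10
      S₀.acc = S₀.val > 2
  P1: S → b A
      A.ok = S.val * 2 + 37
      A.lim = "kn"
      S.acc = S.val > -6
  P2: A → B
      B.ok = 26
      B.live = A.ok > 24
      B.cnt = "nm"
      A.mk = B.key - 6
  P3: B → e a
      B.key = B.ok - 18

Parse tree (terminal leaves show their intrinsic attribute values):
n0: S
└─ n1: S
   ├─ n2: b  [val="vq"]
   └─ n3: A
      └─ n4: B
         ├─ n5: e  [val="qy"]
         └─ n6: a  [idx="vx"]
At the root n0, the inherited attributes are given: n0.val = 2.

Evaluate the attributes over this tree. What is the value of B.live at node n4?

1. n0.val = 2  [given at root]
2. n1.val = -6  [S₀.val * 2 - 10]
3. n2.val = "vq"  [terminal]
4. n3.ok = 25  [S.val * 2 + 37]
5. n3.lim = "kn"  ["kn"]
6. n4.ok = 26  [26]
7. n4.live = true  [A.ok > 24]
8. n4.cnt = "nm"  ["nm"]
9. n5.val = "qy"  [terminal]
10. n6.idx = "vx"  [terminal]
11. n4.key = 8  [B.ok - 18]
12. n3.mk = 2  [B.key - 6]
13. n1.acc = false  [S.val > -6]
14. n0.acc = false  [S₀.val > 2]

true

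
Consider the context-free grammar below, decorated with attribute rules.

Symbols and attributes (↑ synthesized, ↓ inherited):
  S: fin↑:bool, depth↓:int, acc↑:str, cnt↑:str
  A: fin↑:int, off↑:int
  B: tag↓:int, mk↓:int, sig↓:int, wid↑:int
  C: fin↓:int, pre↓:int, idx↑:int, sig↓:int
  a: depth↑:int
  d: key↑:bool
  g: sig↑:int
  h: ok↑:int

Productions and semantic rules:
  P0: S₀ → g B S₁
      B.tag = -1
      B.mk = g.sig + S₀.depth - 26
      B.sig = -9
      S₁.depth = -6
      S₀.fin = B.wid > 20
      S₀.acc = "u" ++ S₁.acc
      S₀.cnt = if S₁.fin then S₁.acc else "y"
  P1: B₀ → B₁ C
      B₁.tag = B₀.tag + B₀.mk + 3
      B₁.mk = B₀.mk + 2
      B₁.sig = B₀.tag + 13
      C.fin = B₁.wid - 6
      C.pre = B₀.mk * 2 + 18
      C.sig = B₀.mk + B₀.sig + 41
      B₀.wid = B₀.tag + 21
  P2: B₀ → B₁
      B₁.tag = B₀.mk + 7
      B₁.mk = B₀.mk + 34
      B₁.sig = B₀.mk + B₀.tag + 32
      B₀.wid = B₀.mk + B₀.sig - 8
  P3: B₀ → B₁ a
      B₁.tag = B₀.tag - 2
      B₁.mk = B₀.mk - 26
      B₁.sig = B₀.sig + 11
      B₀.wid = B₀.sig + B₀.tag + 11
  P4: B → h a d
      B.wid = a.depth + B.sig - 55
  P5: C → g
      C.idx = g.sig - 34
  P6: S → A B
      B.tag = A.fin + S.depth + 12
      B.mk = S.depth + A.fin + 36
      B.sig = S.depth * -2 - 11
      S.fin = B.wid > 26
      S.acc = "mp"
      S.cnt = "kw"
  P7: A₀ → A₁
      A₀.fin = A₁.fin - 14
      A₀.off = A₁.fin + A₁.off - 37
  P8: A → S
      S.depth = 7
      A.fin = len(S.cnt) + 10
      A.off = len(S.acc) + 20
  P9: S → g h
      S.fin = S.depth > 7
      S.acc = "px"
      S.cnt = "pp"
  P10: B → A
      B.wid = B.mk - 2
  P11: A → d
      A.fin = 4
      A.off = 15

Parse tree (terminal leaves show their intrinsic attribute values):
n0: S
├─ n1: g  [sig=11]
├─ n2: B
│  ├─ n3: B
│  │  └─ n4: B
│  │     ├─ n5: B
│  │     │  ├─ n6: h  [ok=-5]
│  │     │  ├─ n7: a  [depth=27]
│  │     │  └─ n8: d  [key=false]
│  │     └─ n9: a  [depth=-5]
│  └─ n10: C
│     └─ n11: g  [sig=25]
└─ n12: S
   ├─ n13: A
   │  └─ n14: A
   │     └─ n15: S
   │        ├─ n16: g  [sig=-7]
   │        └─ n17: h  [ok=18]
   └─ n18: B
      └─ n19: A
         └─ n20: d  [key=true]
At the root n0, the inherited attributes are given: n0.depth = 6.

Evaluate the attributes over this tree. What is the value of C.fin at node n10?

-9

1. n0.depth = 6  [given at root]
2. n1.sig = 11  [terminal]
3. n2.tag = -1  [-1]
4. n2.mk = -9  [g.sig + S₀.depth - 26]
5. n2.sig = -9  [-9]
6. n3.tag = -7  [B₀.tag + B₀.mk + 3]
7. n3.mk = -7  [B₀.mk + 2]
8. n3.sig = 12  [B₀.tag + 13]
9. n4.tag = 0  [B₀.mk + 7]
10. n4.mk = 27  [B₀.mk + 34]
11. n4.sig = 18  [B₀.mk + B₀.tag + 32]
12. n5.tag = -2  [B₀.tag - 2]
13. n5.mk = 1  [B₀.mk - 26]
14. n5.sig = 29  [B₀.sig + 11]
15. n6.ok = -5  [terminal]
16. n7.depth = 27  [terminal]
17. n8.key = false  [terminal]
18. n5.wid = 1  [a.depth + B.sig - 55]
19. n9.depth = -5  [terminal]
20. n4.wid = 29  [B₀.sig + B₀.tag + 11]
21. n3.wid = -3  [B₀.mk + B₀.sig - 8]
22. n10.fin = -9  [B₁.wid - 6]
23. n10.pre = 0  [B₀.mk * 2 + 18]
24. n10.sig = 23  [B₀.mk + B₀.sig + 41]
25. n11.sig = 25  [terminal]
26. n10.idx = -9  [g.sig - 34]
27. n2.wid = 20  [B₀.tag + 21]
28. n12.depth = -6  [-6]
29. n15.depth = 7  [7]
30. n16.sig = -7  [terminal]
31. n17.ok = 18  [terminal]
32. n15.fin = false  [S.depth > 7]
33. n15.acc = "px"  ["px"]
34. n15.cnt = "pp"  ["pp"]
35. n14.fin = 12  [len(S.cnt) + 10]
36. n14.off = 22  [len(S.acc) + 20]
37. n13.fin = -2  [A₁.fin - 14]
38. n13.off = -3  [A₁.fin + A₁.off - 37]
39. n18.tag = 4  [A.fin + S.depth + 12]
40. n18.mk = 28  [S.depth + A.fin + 36]
41. n18.sig = 1  [S.depth * -2 - 11]
42. n20.key = true  [terminal]
43. n19.fin = 4  [4]
44. n19.off = 15  [15]
45. n18.wid = 26  [B.mk - 2]
46. n12.fin = false  [B.wid > 26]
47. n12.acc = "mp"  ["mp"]
48. n12.cnt = "kw"  ["kw"]
49. n0.fin = false  [B.wid > 20]
50. n0.acc = "ump"  ["u" ++ S₁.acc]
51. n0.cnt = "y"  [if S₁.fin then S₁.acc else "y"]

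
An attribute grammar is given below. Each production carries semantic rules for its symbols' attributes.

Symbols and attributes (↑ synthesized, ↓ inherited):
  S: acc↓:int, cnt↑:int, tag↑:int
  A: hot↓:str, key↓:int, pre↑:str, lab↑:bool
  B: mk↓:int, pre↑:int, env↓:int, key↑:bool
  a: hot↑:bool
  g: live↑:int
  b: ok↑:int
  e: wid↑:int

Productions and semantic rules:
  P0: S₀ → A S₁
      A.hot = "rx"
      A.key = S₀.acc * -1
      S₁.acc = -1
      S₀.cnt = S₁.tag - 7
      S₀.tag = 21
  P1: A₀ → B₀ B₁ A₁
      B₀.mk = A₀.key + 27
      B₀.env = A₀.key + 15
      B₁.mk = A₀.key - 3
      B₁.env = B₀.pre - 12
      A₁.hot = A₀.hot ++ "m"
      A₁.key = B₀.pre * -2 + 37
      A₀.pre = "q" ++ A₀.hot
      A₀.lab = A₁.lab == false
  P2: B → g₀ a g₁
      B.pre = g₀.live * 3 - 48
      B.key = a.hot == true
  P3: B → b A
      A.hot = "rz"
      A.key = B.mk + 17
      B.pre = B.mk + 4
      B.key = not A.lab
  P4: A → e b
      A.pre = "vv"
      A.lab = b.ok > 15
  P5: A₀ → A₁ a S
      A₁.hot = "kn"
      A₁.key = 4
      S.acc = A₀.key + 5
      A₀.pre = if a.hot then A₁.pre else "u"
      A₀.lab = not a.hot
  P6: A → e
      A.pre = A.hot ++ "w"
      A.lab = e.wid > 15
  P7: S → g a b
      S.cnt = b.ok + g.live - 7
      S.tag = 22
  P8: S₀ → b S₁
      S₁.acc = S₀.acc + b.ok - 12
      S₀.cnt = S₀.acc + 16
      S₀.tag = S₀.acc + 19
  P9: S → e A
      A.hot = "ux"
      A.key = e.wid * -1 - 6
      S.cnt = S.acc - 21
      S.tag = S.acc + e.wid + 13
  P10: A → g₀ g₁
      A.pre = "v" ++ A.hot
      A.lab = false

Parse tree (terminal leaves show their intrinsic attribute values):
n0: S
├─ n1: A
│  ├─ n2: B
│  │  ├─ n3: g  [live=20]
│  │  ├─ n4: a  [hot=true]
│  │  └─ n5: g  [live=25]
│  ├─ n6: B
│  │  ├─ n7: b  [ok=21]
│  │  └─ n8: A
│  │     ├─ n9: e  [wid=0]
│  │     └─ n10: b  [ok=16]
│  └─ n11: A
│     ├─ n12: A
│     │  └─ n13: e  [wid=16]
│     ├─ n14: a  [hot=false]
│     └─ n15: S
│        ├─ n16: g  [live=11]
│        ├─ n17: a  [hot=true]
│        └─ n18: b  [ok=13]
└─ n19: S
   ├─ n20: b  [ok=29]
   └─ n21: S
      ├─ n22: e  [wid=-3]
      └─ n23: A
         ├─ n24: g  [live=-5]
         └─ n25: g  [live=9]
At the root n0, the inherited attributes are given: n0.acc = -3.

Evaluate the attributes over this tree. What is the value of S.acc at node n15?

18

1. n0.acc = -3  [given at root]
2. n1.hot = "rx"  ["rx"]
3. n1.key = 3  [S₀.acc * -1]
4. n2.mk = 30  [A₀.key + 27]
5. n2.env = 18  [A₀.key + 15]
6. n3.live = 20  [terminal]
7. n4.hot = true  [terminal]
8. n5.live = 25  [terminal]
9. n2.pre = 12  [g₀.live * 3 - 48]
10. n2.key = true  [a.hot == true]
11. n6.mk = 0  [A₀.key - 3]
12. n6.env = 0  [B₀.pre - 12]
13. n7.ok = 21  [terminal]
14. n8.hot = "rz"  ["rz"]
15. n8.key = 17  [B.mk + 17]
16. n9.wid = 0  [terminal]
17. n10.ok = 16  [terminal]
18. n8.pre = "vv"  ["vv"]
19. n8.lab = true  [b.ok > 15]
20. n6.pre = 4  [B.mk + 4]
21. n6.key = false  [not A.lab]
22. n11.hot = "rxm"  [A₀.hot ++ "m"]
23. n11.key = 13  [B₀.pre * -2 + 37]
24. n12.hot = "kn"  ["kn"]
25. n12.key = 4  [4]
26. n13.wid = 16  [terminal]
27. n12.pre = "knw"  [A.hot ++ "w"]
28. n12.lab = true  [e.wid > 15]
29. n14.hot = false  [terminal]
30. n15.acc = 18  [A₀.key + 5]
31. n16.live = 11  [terminal]
32. n17.hot = true  [terminal]
33. n18.ok = 13  [terminal]
34. n15.cnt = 17  [b.ok + g.live - 7]
35. n15.tag = 22  [22]
36. n11.pre = "u"  [if a.hot then A₁.pre else "u"]
37. n11.lab = true  [not a.hot]
38. n1.pre = "qrx"  ["q" ++ A₀.hot]
39. n1.lab = false  [A₁.lab == false]
40. n19.acc = -1  [-1]
41. n20.ok = 29  [terminal]
42. n21.acc = 16  [S₀.acc + b.ok - 12]
43. n22.wid = -3  [terminal]
44. n23.hot = "ux"  ["ux"]
45. n23.key = -3  [e.wid * -1 - 6]
46. n24.live = -5  [terminal]
47. n25.live = 9  [terminal]
48. n23.pre = "vux"  ["v" ++ A.hot]
49. n23.lab = false  [false]
50. n21.cnt = -5  [S.acc - 21]
51. n21.tag = 26  [S.acc + e.wid + 13]
52. n19.cnt = 15  [S₀.acc + 16]
53. n19.tag = 18  [S₀.acc + 19]
54. n0.cnt = 11  [S₁.tag - 7]
55. n0.tag = 21  [21]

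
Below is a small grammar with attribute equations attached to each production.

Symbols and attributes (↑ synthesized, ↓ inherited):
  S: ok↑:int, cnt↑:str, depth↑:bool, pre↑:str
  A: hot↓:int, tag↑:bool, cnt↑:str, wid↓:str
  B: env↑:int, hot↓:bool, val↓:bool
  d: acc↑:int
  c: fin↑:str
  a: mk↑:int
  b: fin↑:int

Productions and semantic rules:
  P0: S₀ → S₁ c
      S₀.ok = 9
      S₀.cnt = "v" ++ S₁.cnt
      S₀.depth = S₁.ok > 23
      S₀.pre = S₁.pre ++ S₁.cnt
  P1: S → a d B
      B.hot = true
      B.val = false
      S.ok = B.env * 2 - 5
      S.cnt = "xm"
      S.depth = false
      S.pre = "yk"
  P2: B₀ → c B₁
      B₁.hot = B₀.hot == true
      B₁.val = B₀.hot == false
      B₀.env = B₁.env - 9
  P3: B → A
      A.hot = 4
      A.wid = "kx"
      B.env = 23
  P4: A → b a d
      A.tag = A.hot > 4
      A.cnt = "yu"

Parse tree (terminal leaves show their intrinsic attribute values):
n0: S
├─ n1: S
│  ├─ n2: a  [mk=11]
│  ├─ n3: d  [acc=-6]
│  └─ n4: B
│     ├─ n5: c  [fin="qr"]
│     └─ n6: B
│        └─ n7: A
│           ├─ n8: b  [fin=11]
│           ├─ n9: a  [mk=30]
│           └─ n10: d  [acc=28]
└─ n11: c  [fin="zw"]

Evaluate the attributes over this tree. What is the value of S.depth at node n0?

false

1. n2.mk = 11  [terminal]
2. n3.acc = -6  [terminal]
3. n4.hot = true  [true]
4. n4.val = false  [false]
5. n5.fin = "qr"  [terminal]
6. n6.hot = true  [B₀.hot == true]
7. n6.val = false  [B₀.hot == false]
8. n7.hot = 4  [4]
9. n7.wid = "kx"  ["kx"]
10. n8.fin = 11  [terminal]
11. n9.mk = 30  [terminal]
12. n10.acc = 28  [terminal]
13. n7.tag = false  [A.hot > 4]
14. n7.cnt = "yu"  ["yu"]
15. n6.env = 23  [23]
16. n4.env = 14  [B₁.env - 9]
17. n1.ok = 23  [B.env * 2 - 5]
18. n1.cnt = "xm"  ["xm"]
19. n1.depth = false  [false]
20. n1.pre = "yk"  ["yk"]
21. n11.fin = "zw"  [terminal]
22. n0.ok = 9  [9]
23. n0.cnt = "vxm"  ["v" ++ S₁.cnt]
24. n0.depth = false  [S₁.ok > 23]
25. n0.pre = "ykxm"  [S₁.pre ++ S₁.cnt]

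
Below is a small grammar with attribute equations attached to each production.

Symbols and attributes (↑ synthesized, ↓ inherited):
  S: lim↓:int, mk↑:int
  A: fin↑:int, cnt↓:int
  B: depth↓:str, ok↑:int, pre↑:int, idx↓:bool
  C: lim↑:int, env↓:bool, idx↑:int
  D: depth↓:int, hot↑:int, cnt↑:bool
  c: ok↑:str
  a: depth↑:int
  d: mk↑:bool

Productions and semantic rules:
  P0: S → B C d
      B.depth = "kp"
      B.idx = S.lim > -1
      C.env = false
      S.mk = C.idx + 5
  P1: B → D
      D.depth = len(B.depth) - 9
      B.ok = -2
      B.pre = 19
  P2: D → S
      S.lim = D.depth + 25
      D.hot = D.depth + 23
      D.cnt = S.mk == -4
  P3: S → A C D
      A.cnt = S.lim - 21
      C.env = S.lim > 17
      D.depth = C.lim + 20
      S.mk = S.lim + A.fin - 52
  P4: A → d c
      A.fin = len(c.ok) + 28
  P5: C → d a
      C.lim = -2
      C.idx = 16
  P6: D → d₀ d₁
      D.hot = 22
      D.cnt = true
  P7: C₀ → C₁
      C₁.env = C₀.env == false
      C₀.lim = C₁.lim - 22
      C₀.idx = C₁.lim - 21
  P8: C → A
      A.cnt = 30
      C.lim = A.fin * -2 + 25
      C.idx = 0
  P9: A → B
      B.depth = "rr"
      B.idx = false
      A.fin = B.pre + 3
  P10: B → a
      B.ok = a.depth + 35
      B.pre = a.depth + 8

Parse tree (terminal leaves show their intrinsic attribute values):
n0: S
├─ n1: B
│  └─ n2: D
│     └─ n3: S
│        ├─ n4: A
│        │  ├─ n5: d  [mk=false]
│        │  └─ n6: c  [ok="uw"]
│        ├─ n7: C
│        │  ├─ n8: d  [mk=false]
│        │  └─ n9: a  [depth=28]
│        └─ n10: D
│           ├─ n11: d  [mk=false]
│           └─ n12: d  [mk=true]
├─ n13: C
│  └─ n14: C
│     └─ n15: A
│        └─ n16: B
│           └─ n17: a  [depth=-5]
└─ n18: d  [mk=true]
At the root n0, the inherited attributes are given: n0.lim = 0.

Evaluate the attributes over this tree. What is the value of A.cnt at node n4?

1. n0.lim = 0  [given at root]
2. n1.depth = "kp"  ["kp"]
3. n1.idx = true  [S.lim > -1]
4. n2.depth = -7  [len(B.depth) - 9]
5. n3.lim = 18  [D.depth + 25]
6. n4.cnt = -3  [S.lim - 21]
7. n5.mk = false  [terminal]
8. n6.ok = "uw"  [terminal]
9. n4.fin = 30  [len(c.ok) + 28]
10. n7.env = true  [S.lim > 17]
11. n8.mk = false  [terminal]
12. n9.depth = 28  [terminal]
13. n7.lim = -2  [-2]
14. n7.idx = 16  [16]
15. n10.depth = 18  [C.lim + 20]
16. n11.mk = false  [terminal]
17. n12.mk = true  [terminal]
18. n10.hot = 22  [22]
19. n10.cnt = true  [true]
20. n3.mk = -4  [S.lim + A.fin - 52]
21. n2.hot = 16  [D.depth + 23]
22. n2.cnt = true  [S.mk == -4]
23. n1.ok = -2  [-2]
24. n1.pre = 19  [19]
25. n13.env = false  [false]
26. n14.env = true  [C₀.env == false]
27. n15.cnt = 30  [30]
28. n16.depth = "rr"  ["rr"]
29. n16.idx = false  [false]
30. n17.depth = -5  [terminal]
31. n16.ok = 30  [a.depth + 35]
32. n16.pre = 3  [a.depth + 8]
33. n15.fin = 6  [B.pre + 3]
34. n14.lim = 13  [A.fin * -2 + 25]
35. n14.idx = 0  [0]
36. n13.lim = -9  [C₁.lim - 22]
37. n13.idx = -8  [C₁.lim - 21]
38. n18.mk = true  [terminal]
39. n0.mk = -3  [C.idx + 5]

-3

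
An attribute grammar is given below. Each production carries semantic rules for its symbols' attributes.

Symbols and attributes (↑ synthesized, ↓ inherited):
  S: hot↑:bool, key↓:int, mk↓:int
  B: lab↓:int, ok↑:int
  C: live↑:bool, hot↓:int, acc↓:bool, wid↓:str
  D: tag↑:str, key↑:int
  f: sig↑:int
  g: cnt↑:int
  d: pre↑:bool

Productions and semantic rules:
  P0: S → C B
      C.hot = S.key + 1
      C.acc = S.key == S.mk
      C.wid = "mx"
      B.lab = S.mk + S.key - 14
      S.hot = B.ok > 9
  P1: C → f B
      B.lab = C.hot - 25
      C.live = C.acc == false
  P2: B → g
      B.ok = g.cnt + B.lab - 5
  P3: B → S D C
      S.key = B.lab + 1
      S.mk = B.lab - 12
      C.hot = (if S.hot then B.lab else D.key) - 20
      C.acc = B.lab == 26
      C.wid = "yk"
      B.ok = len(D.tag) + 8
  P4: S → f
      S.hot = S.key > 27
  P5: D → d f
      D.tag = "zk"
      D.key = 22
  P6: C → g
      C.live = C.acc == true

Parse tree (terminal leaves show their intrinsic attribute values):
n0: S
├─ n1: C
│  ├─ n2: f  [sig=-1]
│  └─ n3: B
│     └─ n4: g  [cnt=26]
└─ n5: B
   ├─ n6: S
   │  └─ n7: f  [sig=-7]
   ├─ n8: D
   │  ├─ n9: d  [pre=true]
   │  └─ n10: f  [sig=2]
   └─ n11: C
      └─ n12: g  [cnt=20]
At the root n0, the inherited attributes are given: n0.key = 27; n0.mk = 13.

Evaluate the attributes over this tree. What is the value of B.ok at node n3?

1. n0.key = 27  [given at root]
2. n0.mk = 13  [given at root]
3. n1.hot = 28  [S.key + 1]
4. n1.acc = false  [S.key == S.mk]
5. n1.wid = "mx"  ["mx"]
6. n2.sig = -1  [terminal]
7. n3.lab = 3  [C.hot - 25]
8. n4.cnt = 26  [terminal]
9. n3.ok = 24  [g.cnt + B.lab - 5]
10. n1.live = true  [C.acc == false]
11. n5.lab = 26  [S.mk + S.key - 14]
12. n6.key = 27  [B.lab + 1]
13. n6.mk = 14  [B.lab - 12]
14. n7.sig = -7  [terminal]
15. n6.hot = false  [S.key > 27]
16. n9.pre = true  [terminal]
17. n10.sig = 2  [terminal]
18. n8.tag = "zk"  ["zk"]
19. n8.key = 22  [22]
20. n11.hot = 2  [(if S.hot then B.lab else D.key) - 20]
21. n11.acc = true  [B.lab == 26]
22. n11.wid = "yk"  ["yk"]
23. n12.cnt = 20  [terminal]
24. n11.live = true  [C.acc == true]
25. n5.ok = 10  [len(D.tag) + 8]
26. n0.hot = true  [B.ok > 9]

24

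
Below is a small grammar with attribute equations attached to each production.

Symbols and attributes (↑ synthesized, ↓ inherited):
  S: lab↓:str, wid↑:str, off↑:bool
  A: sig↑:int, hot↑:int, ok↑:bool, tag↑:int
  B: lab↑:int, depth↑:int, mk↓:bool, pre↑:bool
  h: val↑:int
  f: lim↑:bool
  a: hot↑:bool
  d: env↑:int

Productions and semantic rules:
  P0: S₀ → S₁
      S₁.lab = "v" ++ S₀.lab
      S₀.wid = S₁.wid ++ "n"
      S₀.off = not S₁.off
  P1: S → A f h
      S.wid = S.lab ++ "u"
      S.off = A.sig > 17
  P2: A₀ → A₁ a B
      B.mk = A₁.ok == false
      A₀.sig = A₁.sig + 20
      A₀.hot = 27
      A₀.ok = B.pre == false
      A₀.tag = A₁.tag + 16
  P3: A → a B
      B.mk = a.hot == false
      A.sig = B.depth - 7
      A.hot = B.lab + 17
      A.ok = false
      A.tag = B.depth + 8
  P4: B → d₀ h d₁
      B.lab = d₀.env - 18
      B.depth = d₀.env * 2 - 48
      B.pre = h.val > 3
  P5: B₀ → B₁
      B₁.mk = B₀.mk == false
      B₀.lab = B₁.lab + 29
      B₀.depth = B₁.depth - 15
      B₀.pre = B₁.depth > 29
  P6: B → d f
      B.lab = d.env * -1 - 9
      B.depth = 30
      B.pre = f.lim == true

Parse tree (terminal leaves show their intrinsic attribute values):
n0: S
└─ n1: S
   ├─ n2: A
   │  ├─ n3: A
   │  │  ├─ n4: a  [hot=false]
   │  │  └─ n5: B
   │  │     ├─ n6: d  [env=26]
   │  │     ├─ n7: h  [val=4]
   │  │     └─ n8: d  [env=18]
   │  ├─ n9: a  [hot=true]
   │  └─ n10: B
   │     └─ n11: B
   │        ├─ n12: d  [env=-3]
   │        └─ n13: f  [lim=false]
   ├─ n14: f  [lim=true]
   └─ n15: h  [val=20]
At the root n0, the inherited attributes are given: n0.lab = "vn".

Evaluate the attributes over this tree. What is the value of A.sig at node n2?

17

1. n0.lab = "vn"  [given at root]
2. n1.lab = "vvn"  ["v" ++ S₀.lab]
3. n4.hot = false  [terminal]
4. n5.mk = true  [a.hot == false]
5. n6.env = 26  [terminal]
6. n7.val = 4  [terminal]
7. n8.env = 18  [terminal]
8. n5.lab = 8  [d₀.env - 18]
9. n5.depth = 4  [d₀.env * 2 - 48]
10. n5.pre = true  [h.val > 3]
11. n3.sig = -3  [B.depth - 7]
12. n3.hot = 25  [B.lab + 17]
13. n3.ok = false  [false]
14. n3.tag = 12  [B.depth + 8]
15. n9.hot = true  [terminal]
16. n10.mk = true  [A₁.ok == false]
17. n11.mk = false  [B₀.mk == false]
18. n12.env = -3  [terminal]
19. n13.lim = false  [terminal]
20. n11.lab = -6  [d.env * -1 - 9]
21. n11.depth = 30  [30]
22. n11.pre = false  [f.lim == true]
23. n10.lab = 23  [B₁.lab + 29]
24. n10.depth = 15  [B₁.depth - 15]
25. n10.pre = true  [B₁.depth > 29]
26. n2.sig = 17  [A₁.sig + 20]
27. n2.hot = 27  [27]
28. n2.ok = false  [B.pre == false]
29. n2.tag = 28  [A₁.tag + 16]
30. n14.lim = true  [terminal]
31. n15.val = 20  [terminal]
32. n1.wid = "vvnu"  [S.lab ++ "u"]
33. n1.off = false  [A.sig > 17]
34. n0.wid = "vvnun"  [S₁.wid ++ "n"]
35. n0.off = true  [not S₁.off]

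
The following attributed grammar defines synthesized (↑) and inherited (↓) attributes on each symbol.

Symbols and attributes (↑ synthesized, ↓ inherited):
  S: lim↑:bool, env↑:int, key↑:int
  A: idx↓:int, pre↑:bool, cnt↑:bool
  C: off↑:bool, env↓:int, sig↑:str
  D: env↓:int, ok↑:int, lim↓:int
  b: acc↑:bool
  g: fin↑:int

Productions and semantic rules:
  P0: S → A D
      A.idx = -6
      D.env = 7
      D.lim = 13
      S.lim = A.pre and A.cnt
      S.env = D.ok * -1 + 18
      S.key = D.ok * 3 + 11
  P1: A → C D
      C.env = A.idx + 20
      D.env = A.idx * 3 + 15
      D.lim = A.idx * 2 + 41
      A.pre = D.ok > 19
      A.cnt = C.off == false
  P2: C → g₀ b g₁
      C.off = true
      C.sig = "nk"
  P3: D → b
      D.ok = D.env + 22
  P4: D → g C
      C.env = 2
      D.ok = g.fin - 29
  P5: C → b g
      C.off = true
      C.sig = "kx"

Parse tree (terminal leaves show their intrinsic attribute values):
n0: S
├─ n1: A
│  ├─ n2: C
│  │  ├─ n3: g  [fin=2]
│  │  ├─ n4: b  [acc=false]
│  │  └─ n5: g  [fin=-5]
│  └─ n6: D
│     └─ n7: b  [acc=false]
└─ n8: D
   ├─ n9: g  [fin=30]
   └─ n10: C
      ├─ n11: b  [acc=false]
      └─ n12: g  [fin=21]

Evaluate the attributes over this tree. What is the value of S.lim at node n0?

false

1. n1.idx = -6  [-6]
2. n2.env = 14  [A.idx + 20]
3. n3.fin = 2  [terminal]
4. n4.acc = false  [terminal]
5. n5.fin = -5  [terminal]
6. n2.off = true  [true]
7. n2.sig = "nk"  ["nk"]
8. n6.env = -3  [A.idx * 3 + 15]
9. n6.lim = 29  [A.idx * 2 + 41]
10. n7.acc = false  [terminal]
11. n6.ok = 19  [D.env + 22]
12. n1.pre = false  [D.ok > 19]
13. n1.cnt = false  [C.off == false]
14. n8.env = 7  [7]
15. n8.lim = 13  [13]
16. n9.fin = 30  [terminal]
17. n10.env = 2  [2]
18. n11.acc = false  [terminal]
19. n12.fin = 21  [terminal]
20. n10.off = true  [true]
21. n10.sig = "kx"  ["kx"]
22. n8.ok = 1  [g.fin - 29]
23. n0.lim = false  [A.pre and A.cnt]
24. n0.env = 17  [D.ok * -1 + 18]
25. n0.key = 14  [D.ok * 3 + 11]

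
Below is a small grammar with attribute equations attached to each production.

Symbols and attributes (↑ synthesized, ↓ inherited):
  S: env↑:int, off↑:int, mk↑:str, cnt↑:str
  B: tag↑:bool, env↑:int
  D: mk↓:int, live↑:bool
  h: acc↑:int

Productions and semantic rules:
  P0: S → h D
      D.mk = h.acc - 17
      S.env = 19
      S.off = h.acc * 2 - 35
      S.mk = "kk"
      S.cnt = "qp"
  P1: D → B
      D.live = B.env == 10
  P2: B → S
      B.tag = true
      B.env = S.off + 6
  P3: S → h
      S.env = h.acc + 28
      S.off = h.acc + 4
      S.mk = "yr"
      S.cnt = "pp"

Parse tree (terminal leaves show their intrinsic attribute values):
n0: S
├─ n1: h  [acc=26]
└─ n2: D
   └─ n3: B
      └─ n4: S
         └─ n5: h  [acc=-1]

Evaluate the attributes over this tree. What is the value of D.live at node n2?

1. n1.acc = 26  [terminal]
2. n2.mk = 9  [h.acc - 17]
3. n5.acc = -1  [terminal]
4. n4.env = 27  [h.acc + 28]
5. n4.off = 3  [h.acc + 4]
6. n4.mk = "yr"  ["yr"]
7. n4.cnt = "pp"  ["pp"]
8. n3.tag = true  [true]
9. n3.env = 9  [S.off + 6]
10. n2.live = false  [B.env == 10]
11. n0.env = 19  [19]
12. n0.off = 17  [h.acc * 2 - 35]
13. n0.mk = "kk"  ["kk"]
14. n0.cnt = "qp"  ["qp"]

false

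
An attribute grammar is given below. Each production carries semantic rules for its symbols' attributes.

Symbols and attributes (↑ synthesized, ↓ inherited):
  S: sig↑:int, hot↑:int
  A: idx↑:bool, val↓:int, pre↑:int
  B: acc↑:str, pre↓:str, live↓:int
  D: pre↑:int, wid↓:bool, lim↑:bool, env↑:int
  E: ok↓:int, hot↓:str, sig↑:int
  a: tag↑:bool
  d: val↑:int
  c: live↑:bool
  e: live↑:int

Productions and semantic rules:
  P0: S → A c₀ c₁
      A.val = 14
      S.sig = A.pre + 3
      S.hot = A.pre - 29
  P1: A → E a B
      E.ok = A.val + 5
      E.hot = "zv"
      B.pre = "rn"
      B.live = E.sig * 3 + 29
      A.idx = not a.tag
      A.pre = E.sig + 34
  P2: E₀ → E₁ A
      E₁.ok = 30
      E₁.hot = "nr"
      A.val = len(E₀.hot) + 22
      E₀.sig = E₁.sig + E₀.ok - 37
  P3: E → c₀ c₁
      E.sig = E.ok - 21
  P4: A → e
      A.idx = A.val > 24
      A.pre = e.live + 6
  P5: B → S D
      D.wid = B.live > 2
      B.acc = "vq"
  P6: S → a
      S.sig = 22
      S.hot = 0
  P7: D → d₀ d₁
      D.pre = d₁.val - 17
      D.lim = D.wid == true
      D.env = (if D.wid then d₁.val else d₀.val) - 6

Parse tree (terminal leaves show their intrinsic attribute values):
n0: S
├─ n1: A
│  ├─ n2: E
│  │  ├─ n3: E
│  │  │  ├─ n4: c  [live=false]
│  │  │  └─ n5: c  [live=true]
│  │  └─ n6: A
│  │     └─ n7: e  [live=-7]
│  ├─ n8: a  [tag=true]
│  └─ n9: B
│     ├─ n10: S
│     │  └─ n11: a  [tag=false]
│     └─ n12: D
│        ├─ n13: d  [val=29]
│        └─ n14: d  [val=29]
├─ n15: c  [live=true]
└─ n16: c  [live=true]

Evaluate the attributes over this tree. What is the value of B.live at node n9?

1. n1.val = 14  [14]
2. n2.ok = 19  [A.val + 5]
3. n2.hot = "zv"  ["zv"]
4. n3.ok = 30  [30]
5. n3.hot = "nr"  ["nr"]
6. n4.live = false  [terminal]
7. n5.live = true  [terminal]
8. n3.sig = 9  [E.ok - 21]
9. n6.val = 24  [len(E₀.hot) + 22]
10. n7.live = -7  [terminal]
11. n6.idx = false  [A.val > 24]
12. n6.pre = -1  [e.live + 6]
13. n2.sig = -9  [E₁.sig + E₀.ok - 37]
14. n8.tag = true  [terminal]
15. n9.pre = "rn"  ["rn"]
16. n9.live = 2  [E.sig * 3 + 29]
17. n11.tag = false  [terminal]
18. n10.sig = 22  [22]
19. n10.hot = 0  [0]
20. n12.wid = false  [B.live > 2]
21. n13.val = 29  [terminal]
22. n14.val = 29  [terminal]
23. n12.pre = 12  [d₁.val - 17]
24. n12.lim = false  [D.wid == true]
25. n12.env = 23  [(if D.wid then d₁.val else d₀.val) - 6]
26. n9.acc = "vq"  ["vq"]
27. n1.idx = false  [not a.tag]
28. n1.pre = 25  [E.sig + 34]
29. n15.live = true  [terminal]
30. n16.live = true  [terminal]
31. n0.sig = 28  [A.pre + 3]
32. n0.hot = -4  [A.pre - 29]

2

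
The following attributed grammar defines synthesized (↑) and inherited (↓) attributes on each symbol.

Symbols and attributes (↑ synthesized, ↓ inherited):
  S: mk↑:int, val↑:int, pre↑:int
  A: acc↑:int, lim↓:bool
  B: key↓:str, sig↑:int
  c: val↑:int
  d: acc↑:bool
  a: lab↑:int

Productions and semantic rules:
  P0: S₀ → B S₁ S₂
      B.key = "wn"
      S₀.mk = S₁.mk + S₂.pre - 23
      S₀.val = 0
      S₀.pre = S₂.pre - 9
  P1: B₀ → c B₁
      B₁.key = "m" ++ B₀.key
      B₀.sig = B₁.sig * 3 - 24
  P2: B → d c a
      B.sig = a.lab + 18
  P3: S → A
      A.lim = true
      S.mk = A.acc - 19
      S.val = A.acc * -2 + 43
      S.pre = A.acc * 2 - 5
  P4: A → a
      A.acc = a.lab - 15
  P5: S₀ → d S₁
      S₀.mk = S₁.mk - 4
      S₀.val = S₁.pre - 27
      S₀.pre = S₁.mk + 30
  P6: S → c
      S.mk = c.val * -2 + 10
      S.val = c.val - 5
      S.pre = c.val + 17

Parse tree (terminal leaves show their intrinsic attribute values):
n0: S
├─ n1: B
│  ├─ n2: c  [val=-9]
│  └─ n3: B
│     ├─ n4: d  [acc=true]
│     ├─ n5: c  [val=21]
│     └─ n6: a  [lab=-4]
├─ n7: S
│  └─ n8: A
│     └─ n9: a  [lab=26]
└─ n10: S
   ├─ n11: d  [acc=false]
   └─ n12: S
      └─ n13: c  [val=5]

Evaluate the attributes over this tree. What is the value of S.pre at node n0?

21

1. n1.key = "wn"  ["wn"]
2. n2.val = -9  [terminal]
3. n3.key = "mwn"  ["m" ++ B₀.key]
4. n4.acc = true  [terminal]
5. n5.val = 21  [terminal]
6. n6.lab = -4  [terminal]
7. n3.sig = 14  [a.lab + 18]
8. n1.sig = 18  [B₁.sig * 3 - 24]
9. n8.lim = true  [true]
10. n9.lab = 26  [terminal]
11. n8.acc = 11  [a.lab - 15]
12. n7.mk = -8  [A.acc - 19]
13. n7.val = 21  [A.acc * -2 + 43]
14. n7.pre = 17  [A.acc * 2 - 5]
15. n11.acc = false  [terminal]
16. n13.val = 5  [terminal]
17. n12.mk = 0  [c.val * -2 + 10]
18. n12.val = 0  [c.val - 5]
19. n12.pre = 22  [c.val + 17]
20. n10.mk = -4  [S₁.mk - 4]
21. n10.val = -5  [S₁.pre - 27]
22. n10.pre = 30  [S₁.mk + 30]
23. n0.mk = -1  [S₁.mk + S₂.pre - 23]
24. n0.val = 0  [0]
25. n0.pre = 21  [S₂.pre - 9]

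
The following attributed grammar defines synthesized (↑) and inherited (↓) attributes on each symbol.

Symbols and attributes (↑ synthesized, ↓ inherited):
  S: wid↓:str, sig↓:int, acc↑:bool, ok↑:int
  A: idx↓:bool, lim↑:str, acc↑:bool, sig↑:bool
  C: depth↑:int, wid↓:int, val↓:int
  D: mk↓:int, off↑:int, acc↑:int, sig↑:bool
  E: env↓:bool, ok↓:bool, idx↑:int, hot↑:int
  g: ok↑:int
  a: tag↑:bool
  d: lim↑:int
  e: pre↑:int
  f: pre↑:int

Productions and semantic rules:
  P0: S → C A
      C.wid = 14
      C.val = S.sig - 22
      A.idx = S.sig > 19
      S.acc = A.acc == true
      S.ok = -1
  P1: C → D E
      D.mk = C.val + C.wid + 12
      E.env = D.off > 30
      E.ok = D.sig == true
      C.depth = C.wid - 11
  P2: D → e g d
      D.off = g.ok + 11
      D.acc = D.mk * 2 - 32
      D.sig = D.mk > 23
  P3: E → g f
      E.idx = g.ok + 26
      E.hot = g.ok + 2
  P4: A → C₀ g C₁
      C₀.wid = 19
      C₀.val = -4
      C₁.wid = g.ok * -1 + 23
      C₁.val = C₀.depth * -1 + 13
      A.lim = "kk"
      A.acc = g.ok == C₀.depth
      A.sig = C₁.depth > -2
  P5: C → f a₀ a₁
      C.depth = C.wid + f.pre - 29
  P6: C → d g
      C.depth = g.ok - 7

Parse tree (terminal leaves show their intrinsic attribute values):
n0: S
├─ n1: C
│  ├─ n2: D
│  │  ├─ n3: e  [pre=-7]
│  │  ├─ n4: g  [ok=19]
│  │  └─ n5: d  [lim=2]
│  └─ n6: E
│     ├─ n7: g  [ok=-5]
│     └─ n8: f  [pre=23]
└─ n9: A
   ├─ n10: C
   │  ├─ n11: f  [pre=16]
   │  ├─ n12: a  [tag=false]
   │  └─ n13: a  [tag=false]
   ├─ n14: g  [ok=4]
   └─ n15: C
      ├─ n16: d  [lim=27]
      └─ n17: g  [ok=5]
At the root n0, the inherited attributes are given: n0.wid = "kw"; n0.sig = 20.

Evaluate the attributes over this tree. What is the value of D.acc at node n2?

1. n0.wid = "kw"  [given at root]
2. n0.sig = 20  [given at root]
3. n1.wid = 14  [14]
4. n1.val = -2  [S.sig - 22]
5. n2.mk = 24  [C.val + C.wid + 12]
6. n3.pre = -7  [terminal]
7. n4.ok = 19  [terminal]
8. n5.lim = 2  [terminal]
9. n2.off = 30  [g.ok + 11]
10. n2.acc = 16  [D.mk * 2 - 32]
11. n2.sig = true  [D.mk > 23]
12. n6.env = false  [D.off > 30]
13. n6.ok = true  [D.sig == true]
14. n7.ok = -5  [terminal]
15. n8.pre = 23  [terminal]
16. n6.idx = 21  [g.ok + 26]
17. n6.hot = -3  [g.ok + 2]
18. n1.depth = 3  [C.wid - 11]
19. n9.idx = true  [S.sig > 19]
20. n10.wid = 19  [19]
21. n10.val = -4  [-4]
22. n11.pre = 16  [terminal]
23. n12.tag = false  [terminal]
24. n13.tag = false  [terminal]
25. n10.depth = 6  [C.wid + f.pre - 29]
26. n14.ok = 4  [terminal]
27. n15.wid = 19  [g.ok * -1 + 23]
28. n15.val = 7  [C₀.depth * -1 + 13]
29. n16.lim = 27  [terminal]
30. n17.ok = 5  [terminal]
31. n15.depth = -2  [g.ok - 7]
32. n9.lim = "kk"  ["kk"]
33. n9.acc = false  [g.ok == C₀.depth]
34. n9.sig = false  [C₁.depth > -2]
35. n0.acc = false  [A.acc == true]
36. n0.ok = -1  [-1]

16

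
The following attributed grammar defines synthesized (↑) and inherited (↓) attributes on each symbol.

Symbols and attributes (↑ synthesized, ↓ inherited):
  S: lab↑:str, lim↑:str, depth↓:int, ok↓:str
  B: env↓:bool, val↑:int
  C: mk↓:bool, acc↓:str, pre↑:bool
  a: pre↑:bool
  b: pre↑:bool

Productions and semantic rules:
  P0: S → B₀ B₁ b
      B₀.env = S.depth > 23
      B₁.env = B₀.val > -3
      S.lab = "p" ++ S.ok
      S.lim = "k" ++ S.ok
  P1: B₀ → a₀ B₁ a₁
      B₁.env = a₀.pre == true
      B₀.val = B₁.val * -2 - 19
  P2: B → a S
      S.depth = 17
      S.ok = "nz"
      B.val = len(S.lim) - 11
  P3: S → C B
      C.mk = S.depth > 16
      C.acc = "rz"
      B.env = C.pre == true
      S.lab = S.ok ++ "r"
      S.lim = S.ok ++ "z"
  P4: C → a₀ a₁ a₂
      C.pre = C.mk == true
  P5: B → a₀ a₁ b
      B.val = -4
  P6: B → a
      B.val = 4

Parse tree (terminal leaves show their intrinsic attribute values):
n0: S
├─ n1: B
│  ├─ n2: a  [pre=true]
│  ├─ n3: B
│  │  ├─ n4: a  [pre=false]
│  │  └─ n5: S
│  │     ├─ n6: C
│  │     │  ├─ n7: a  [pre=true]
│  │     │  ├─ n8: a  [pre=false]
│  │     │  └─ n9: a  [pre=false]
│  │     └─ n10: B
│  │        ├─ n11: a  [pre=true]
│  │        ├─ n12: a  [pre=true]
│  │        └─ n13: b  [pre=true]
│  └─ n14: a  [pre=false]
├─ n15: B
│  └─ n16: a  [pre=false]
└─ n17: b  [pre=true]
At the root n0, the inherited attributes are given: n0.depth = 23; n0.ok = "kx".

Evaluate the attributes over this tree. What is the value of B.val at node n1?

-3

1. n0.depth = 23  [given at root]
2. n0.ok = "kx"  [given at root]
3. n1.env = false  [S.depth > 23]
4. n2.pre = true  [terminal]
5. n3.env = true  [a₀.pre == true]
6. n4.pre = false  [terminal]
7. n5.depth = 17  [17]
8. n5.ok = "nz"  ["nz"]
9. n6.mk = true  [S.depth > 16]
10. n6.acc = "rz"  ["rz"]
11. n7.pre = true  [terminal]
12. n8.pre = false  [terminal]
13. n9.pre = false  [terminal]
14. n6.pre = true  [C.mk == true]
15. n10.env = true  [C.pre == true]
16. n11.pre = true  [terminal]
17. n12.pre = true  [terminal]
18. n13.pre = true  [terminal]
19. n10.val = -4  [-4]
20. n5.lab = "nzr"  [S.ok ++ "r"]
21. n5.lim = "nzz"  [S.ok ++ "z"]
22. n3.val = -8  [len(S.lim) - 11]
23. n14.pre = false  [terminal]
24. n1.val = -3  [B₁.val * -2 - 19]
25. n15.env = false  [B₀.val > -3]
26. n16.pre = false  [terminal]
27. n15.val = 4  [4]
28. n17.pre = true  [terminal]
29. n0.lab = "pkx"  ["p" ++ S.ok]
30. n0.lim = "kkx"  ["k" ++ S.ok]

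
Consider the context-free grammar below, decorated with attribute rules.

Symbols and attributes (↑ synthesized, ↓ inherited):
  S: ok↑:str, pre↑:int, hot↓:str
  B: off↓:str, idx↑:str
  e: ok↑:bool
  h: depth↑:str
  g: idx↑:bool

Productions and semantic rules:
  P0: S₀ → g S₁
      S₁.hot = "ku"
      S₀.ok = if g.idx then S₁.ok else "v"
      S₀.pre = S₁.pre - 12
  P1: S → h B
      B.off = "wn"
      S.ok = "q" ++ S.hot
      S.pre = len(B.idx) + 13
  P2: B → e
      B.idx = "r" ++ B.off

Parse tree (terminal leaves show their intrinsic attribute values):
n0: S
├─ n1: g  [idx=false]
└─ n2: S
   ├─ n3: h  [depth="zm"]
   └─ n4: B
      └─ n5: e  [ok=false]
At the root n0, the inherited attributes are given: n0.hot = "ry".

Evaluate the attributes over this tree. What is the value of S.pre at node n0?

4

1. n0.hot = "ry"  [given at root]
2. n1.idx = false  [terminal]
3. n2.hot = "ku"  ["ku"]
4. n3.depth = "zm"  [terminal]
5. n4.off = "wn"  ["wn"]
6. n5.ok = false  [terminal]
7. n4.idx = "rwn"  ["r" ++ B.off]
8. n2.ok = "qku"  ["q" ++ S.hot]
9. n2.pre = 16  [len(B.idx) + 13]
10. n0.ok = "v"  [if g.idx then S₁.ok else "v"]
11. n0.pre = 4  [S₁.pre - 12]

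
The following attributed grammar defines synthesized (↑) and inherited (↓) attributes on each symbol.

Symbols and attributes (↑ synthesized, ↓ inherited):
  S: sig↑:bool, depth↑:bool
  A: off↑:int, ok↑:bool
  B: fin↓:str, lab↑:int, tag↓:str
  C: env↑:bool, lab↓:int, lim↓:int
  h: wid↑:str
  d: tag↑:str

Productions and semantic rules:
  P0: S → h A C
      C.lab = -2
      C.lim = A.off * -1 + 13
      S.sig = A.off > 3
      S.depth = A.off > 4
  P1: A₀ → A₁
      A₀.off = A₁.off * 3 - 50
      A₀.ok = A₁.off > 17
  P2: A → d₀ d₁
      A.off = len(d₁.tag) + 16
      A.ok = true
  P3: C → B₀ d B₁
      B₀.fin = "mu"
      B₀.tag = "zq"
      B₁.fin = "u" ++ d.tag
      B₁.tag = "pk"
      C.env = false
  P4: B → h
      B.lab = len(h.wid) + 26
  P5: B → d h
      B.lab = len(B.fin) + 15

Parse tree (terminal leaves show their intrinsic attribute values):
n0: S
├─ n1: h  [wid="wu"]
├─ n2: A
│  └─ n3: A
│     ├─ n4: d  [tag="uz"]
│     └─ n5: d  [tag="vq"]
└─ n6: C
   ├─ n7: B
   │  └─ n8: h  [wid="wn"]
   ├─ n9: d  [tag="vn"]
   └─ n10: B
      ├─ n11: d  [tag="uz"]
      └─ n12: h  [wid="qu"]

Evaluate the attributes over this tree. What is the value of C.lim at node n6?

9

1. n1.wid = "wu"  [terminal]
2. n4.tag = "uz"  [terminal]
3. n5.tag = "vq"  [terminal]
4. n3.off = 18  [len(d₁.tag) + 16]
5. n3.ok = true  [true]
6. n2.off = 4  [A₁.off * 3 - 50]
7. n2.ok = true  [A₁.off > 17]
8. n6.lab = -2  [-2]
9. n6.lim = 9  [A.off * -1 + 13]
10. n7.fin = "mu"  ["mu"]
11. n7.tag = "zq"  ["zq"]
12. n8.wid = "wn"  [terminal]
13. n7.lab = 28  [len(h.wid) + 26]
14. n9.tag = "vn"  [terminal]
15. n10.fin = "uvn"  ["u" ++ d.tag]
16. n10.tag = "pk"  ["pk"]
17. n11.tag = "uz"  [terminal]
18. n12.wid = "qu"  [terminal]
19. n10.lab = 18  [len(B.fin) + 15]
20. n6.env = false  [false]
21. n0.sig = true  [A.off > 3]
22. n0.depth = false  [A.off > 4]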